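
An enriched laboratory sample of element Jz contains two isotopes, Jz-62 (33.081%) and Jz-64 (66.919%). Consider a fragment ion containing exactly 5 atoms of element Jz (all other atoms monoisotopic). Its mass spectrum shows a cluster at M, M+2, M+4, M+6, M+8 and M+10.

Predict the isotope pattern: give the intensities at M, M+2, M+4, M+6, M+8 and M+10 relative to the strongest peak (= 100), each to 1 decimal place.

The 5 Jz atoms are independent, so intensities follow the terms of (0.33081 + 0.66919)^5.
P(M) = 0.33081^5 = 0.003962
P(M+2) = 5 × 0.33081^4 × 0.66919^1 = 0.040071
P(M+4) = 10 × 0.33081^3 × 0.66919^2 = 0.162119
P(M+6) = 10 × 0.33081^2 × 0.66919^3 = 0.327948
P(M+8) = 5 × 0.33081^1 × 0.66919^4 = 0.331701
P(M+10) = 0.66919^5 = 0.134198
The M+8 peak is largest (0.331701); scaling to 100 gives 1.2 : 12.1 : 48.9 : 98.9 : 100.0 : 40.5.

1.2 : 12.1 : 48.9 : 98.9 : 100.0 : 40.5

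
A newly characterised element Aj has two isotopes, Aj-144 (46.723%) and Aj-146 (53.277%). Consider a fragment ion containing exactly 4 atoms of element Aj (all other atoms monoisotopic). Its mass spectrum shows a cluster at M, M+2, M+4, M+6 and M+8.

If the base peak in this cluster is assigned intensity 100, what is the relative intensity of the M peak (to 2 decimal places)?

12.82

(0.46723 + 0.53277)^4 gives M 0.0477, M+2 0.2174, M+4 0.3718, M+6 0.2826, M+8 0.0806; the largest is M+4.
P(M+4) = C(4,2) × 0.46723^2 × 0.53277^2 = 6 × 0.21830387 × 0.28384387 = 0.371785 (base)
P(M) = C(4,0) × 0.46723^4 × 0.53277^0 = 1 × 0.04765658 × 1.0000 = 0.047657
Relative intensity = 0.047657 / 0.371785 × 100 = 12.82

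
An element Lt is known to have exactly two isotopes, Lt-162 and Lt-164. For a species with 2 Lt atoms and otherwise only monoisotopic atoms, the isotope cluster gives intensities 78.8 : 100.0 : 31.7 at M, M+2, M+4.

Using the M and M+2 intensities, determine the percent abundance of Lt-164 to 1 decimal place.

Write p for the Lt-162 fraction. I(M+2)/I(M) = [C(2,1)·p^1·(1−p)] / p^2 = 2·(1−p)/p = 100.0/78.8 = 1.2690
(1−p)/p = 1.2690/2 = 0.6345  ⇒  p = 1/(1 + 0.6345) = 0.6118
Lt-162: 61.2%, Lt-164: 38.8%.

38.8%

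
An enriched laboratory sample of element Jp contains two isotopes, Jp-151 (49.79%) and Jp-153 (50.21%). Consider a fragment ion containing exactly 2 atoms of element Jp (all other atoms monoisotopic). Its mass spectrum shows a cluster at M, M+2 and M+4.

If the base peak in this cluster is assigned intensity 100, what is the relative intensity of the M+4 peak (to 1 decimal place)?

(0.4979 + 0.5021)^2 gives M 0.2479, M+2 0.5000, M+4 0.2521; the largest is M+2.
P(M+2) = C(2,1) × 0.4979^1 × 0.5021^1 = 2 × 0.4979 × 0.5021 = 0.499991 (base)
P(M+4) = C(2,2) × 0.4979^0 × 0.5021^2 = 1 × 1.0000 × 0.25210441 = 0.252104
Relative intensity = 0.252104 / 0.499991 × 100 = 50.4

50.4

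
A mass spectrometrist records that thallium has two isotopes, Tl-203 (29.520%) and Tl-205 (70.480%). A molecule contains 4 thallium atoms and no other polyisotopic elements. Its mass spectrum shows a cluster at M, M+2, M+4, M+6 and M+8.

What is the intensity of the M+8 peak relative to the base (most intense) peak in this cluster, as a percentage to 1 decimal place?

(0.29520 + 0.70480)^4 gives M 0.0076, M+2 0.0725, M+4 0.2597, M+6 0.4134, M+8 0.2468; the largest is M+6.
P(M+6) = C(4,3) × 0.29520^1 × 0.70480^3 = 4 × 0.2952 × 0.35010449 = 0.413403 (base)
P(M+8) = C(4,4) × 0.29520^0 × 0.70480^4 = 1 × 1.0000 × 0.24675365 = 0.246754
Relative intensity = 0.246754 / 0.413403 × 100 = 59.7

59.7%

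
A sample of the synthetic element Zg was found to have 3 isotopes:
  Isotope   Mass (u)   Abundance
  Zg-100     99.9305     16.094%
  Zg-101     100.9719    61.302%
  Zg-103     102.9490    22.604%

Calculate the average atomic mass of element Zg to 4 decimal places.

101.2512 u

The abundance-weighted mean is 0.16094 × 99.9305 + 0.61302 × 100.9719 + 0.22604 × 102.9490
= 16.08281 + 61.89779 + 23.27059 = 101.25119 u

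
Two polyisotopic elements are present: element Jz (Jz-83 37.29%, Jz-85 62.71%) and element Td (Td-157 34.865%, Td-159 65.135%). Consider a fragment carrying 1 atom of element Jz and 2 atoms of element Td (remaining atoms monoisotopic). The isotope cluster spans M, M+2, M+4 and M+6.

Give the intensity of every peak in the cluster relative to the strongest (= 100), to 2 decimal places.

Element Jz pattern (n=1): 0.3729 : 0.6271
Element Td pattern (n=2): 0.12155682 : 0.45418635 : 0.42425682
Convolve the two distributions (both contribute in 2-u steps):
  M: 0.3729×0.12155682 = 0.045329
  M+2: 0.3729×0.45418635 + 0.6271×0.12155682 = 0.245594
  M+4: 0.3729×0.42425682 + 0.6271×0.45418635 = 0.443026
  M+6: 0.6271×0.42425682 = 0.266051
Scale to base peak (0.443026) = 100: 10.23 : 55.44 : 100.00 : 60.05

10.23 : 55.44 : 100.00 : 60.05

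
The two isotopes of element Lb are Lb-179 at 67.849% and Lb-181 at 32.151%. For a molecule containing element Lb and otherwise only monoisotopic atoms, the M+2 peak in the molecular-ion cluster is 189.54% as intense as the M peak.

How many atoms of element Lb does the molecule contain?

The M+2/M ratio from n Lb atoms is n · q/p = n · 0.32151/0.67849.
n = 1.8954 × 0.67849/0.32151 = 4.00 ≈ 4

4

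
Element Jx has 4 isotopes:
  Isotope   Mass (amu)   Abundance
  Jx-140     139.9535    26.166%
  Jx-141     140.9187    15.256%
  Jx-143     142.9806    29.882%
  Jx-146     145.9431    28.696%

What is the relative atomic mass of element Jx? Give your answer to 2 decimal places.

142.72 amu

The abundance-weighted mean is 0.26166 × 139.9535 + 0.15256 × 140.9187 + 0.29882 × 142.9806 + 0.28696 × 145.9431
= 36.62023 + 21.49856 + 42.72546 + 41.87983 = 142.72408 amu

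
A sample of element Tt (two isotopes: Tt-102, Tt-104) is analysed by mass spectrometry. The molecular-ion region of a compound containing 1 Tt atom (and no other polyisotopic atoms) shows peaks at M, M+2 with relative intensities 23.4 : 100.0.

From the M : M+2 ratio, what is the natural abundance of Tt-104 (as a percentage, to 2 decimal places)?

81.04%

Let p = fractional abundance of Tt-102. I(M+2)/I(M) = [C(1,1)·p^0·(1−p)] / p^1 = 1·(1−p)/p = 100.0/23.4 = 4.2735
(1−p)/p = 4.2735/1 = 4.2735  ⇒  p = 1/(1 + 4.2735) = 0.1896
Tt-102: 18.96%, Tt-104: 81.04%.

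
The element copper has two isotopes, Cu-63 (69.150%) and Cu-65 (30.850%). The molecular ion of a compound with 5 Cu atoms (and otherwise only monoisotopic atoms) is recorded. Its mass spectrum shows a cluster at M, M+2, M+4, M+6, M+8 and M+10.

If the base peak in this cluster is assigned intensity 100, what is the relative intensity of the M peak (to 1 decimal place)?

Term probabilities: M 0.1581, M+2 0.3527, M+4 0.3147, M+6 0.1404, M+8 0.0313, M+10 0.0028. Base peak = M+2.
P(M+2) = C(5,1) × 0.69150^4 × 0.30850^1 = 5 × 0.2286487 × 0.3085 = 0.352691 (base)
P(M) = C(5,0) × 0.69150^5 × 0.30850^0 = 1 × 0.15811058 × 1.0000 = 0.158111
Relative intensity = 0.158111 / 0.352691 × 100 = 44.8

44.8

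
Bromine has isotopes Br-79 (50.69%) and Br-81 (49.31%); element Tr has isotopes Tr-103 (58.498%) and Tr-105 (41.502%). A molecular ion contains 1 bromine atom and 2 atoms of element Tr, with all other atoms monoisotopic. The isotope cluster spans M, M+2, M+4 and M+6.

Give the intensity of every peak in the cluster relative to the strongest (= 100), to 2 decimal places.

41.81 : 100.00 : 78.76 : 20.47

Bromine pattern (n=1): 0.5069 : 0.4931
Element Tr pattern (n=2): 0.3422016 : 0.4855568 : 0.1722416
Convolve the two distributions (both contribute in 2-u steps):
  M: 0.5069×0.3422016 = 0.173462
  M+2: 0.5069×0.4855568 + 0.4931×0.3422016 = 0.414868
  M+4: 0.5069×0.1722416 + 0.4931×0.4855568 = 0.326737
  M+6: 0.4931×0.1722416 = 0.084932
Scale to base peak (0.414868) = 100: 41.81 : 100.00 : 78.76 : 20.47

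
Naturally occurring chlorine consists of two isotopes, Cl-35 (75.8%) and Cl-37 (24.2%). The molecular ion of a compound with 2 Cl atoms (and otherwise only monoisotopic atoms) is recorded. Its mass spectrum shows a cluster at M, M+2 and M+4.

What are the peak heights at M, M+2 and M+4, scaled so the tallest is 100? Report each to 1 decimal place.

Expanding (0.758 + 0.242)^2:
P(M) = 0.758^2 = 0.574564
P(M+2) = 2 × 0.758^1 × 0.242^1 = 0.366872
P(M+4) = 0.242^2 = 0.058564
The M peak is largest (0.574564); scaling to 100 gives 100.0 : 63.9 : 10.2.

100.0 : 63.9 : 10.2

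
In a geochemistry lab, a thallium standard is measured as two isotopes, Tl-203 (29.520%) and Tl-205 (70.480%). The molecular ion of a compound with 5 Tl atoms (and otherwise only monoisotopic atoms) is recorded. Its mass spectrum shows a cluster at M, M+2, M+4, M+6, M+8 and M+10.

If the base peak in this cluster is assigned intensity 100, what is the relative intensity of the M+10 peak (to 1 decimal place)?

47.8

Binomial terms of (0.29520 + 0.70480)^5: M 0.0022, M+2 0.0268, M+4 0.1278, M+6 0.3051, M+8 0.3642, M+10 0.1739 → M+8 is the base peak.
P(M+8) = C(5,4) × 0.29520^1 × 0.70480^4 = 5 × 0.2952 × 0.24675365 = 0.364208 (base)
P(M+10) = C(5,5) × 0.29520^0 × 0.70480^5 = 1 × 1.0000 × 0.17391197 = 0.173912
Relative intensity = 0.173912 / 0.364208 × 100 = 47.8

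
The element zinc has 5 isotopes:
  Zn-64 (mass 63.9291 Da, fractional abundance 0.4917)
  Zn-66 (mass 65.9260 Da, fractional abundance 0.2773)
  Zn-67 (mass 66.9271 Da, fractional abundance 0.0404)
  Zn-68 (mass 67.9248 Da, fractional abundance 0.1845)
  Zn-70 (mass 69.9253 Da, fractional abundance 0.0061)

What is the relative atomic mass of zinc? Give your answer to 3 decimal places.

65.378 Da

Average mass = Σ (abundance × isotope mass) = 0.4917 × 63.9291 + 0.2773 × 65.9260 + 0.0404 × 66.9271 + 0.1845 × 67.9248 + 0.0061 × 69.9253
= 31.43394 + 18.28128 + 2.70385 + 12.53213 + 0.42654 = 65.37774 Da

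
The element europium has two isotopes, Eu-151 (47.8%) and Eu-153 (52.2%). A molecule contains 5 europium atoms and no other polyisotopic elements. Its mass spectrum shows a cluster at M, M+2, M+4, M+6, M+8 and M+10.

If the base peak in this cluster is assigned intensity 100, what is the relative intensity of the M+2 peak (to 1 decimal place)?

41.9

Binomial terms of (0.478 + 0.522)^5: M 0.0250, M+2 0.1363, M+4 0.2976, M+6 0.3250, M+8 0.1775, M+10 0.0388 → M+6 is the base peak.
P(M+6) = C(5,3) × 0.478^2 × 0.522^3 = 10 × 0.228484 × 0.14223665 = 0.324988 (base)
P(M+2) = C(5,1) × 0.478^4 × 0.522^1 = 5 × 0.05220494 × 0.5220 = 0.136255
Relative intensity = 0.136255 / 0.324988 × 100 = 41.9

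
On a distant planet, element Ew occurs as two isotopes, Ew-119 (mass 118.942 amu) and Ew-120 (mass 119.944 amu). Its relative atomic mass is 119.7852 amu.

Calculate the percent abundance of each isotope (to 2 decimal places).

With x = fraction of Ew-119 (so Ew-120 is 1 − x):
118.942·x + 119.944·(1 − x) = 119.7852
(118.942 − 119.944)·x = 119.7852 − 119.944
x = -0.1588 / -1.002 = 0.15848 → 15.85% Ew-119, 84.15% Ew-120.

Ew-119: 15.85%, Ew-120: 84.15%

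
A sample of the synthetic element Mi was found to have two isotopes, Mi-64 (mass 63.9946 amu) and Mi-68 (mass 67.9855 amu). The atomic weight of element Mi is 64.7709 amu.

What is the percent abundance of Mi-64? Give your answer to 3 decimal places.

80.548%

With x = fraction of Mi-64 (so Mi-68 is 1 − x):
63.9946·x + 67.9855·(1 − x) = 64.7709
(63.9946 − 67.9855)·x = 64.7709 − 67.9855
x = -3.2146 / -3.9909 = 0.80548 → 80.548% Mi-64, 19.452% Mi-68.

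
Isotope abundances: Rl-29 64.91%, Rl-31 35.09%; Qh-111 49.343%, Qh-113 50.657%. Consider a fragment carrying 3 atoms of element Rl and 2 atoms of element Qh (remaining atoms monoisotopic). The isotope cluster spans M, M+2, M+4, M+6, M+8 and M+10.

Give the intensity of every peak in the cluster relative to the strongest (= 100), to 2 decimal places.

19.01 : 69.86 : 100.00 : 69.71 : 23.73 : 3.17

Element Rl pattern (n=3): 0.27348583 : 0.44353494 : 0.23977263 : 0.0432066
Element Qh pattern (n=2): 0.24347316 : 0.49991367 : 0.25661316
Convolve the two distributions (both contribute in 2-u steps):
  M: 0.27348583×0.24347316 = 0.066586
  M+2: 0.27348583×0.49991367 + 0.44353494×0.24347316 = 0.244708
  M+4: 0.27348583×0.25661316 + 0.44353494×0.49991367 + 0.23977263×0.24347316 = 0.350287
  M+6: 0.44353494×0.25661316 + 0.23977263×0.49991367 + 0.0432066×0.24347316 = 0.244202
  M+8: 0.23977263×0.25661316 + 0.0432066×0.49991367 = 0.083128
  M+10: 0.0432066×0.25661316 = 0.011087
Scale to base peak (0.350287) = 100: 19.01 : 69.86 : 100.00 : 69.71 : 23.73 : 3.17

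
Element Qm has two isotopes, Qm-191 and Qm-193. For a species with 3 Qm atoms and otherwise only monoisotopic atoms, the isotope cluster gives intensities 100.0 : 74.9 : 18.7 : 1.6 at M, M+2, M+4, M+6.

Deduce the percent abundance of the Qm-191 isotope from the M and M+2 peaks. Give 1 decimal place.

If p is the fraction of Qm that is Qm-191, then I(M+2)/I(M) = [C(3,1)·p^2·(1−p)] / p^3 = 3·(1−p)/p = 74.9/100.0 = 0.7490
(1−p)/p = 0.7490/3 = 0.2497  ⇒  p = 1/(1 + 0.2497) = 0.8002
Qm-191: 80.0%, Qm-193: 20.0%.

80.0%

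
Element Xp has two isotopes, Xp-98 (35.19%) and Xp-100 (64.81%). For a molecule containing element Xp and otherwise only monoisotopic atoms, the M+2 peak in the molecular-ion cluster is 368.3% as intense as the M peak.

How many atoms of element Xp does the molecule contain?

For n independent Xp atoms, I(M+2)/I(M) = n · (abundance Xp-100) / (abundance Xp-98) = n · 0.6481/0.3519.
n = 3.683 × 0.3519/0.6481 = 2.00 ≈ 2

2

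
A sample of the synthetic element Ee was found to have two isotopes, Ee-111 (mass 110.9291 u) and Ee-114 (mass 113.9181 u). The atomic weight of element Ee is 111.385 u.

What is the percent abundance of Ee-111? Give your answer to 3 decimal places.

Let x be the fractional abundance of Ee-111; then Ee-114 has abundance 1 − x.
110.9291·x + 113.9181·(1 − x) = 111.385
(110.9291 − 113.9181)·x = 111.385 − 113.9181
x = -2.5331 / -2.9890 = 0.84747 → 84.747% Ee-111, 15.253% Ee-114.

84.747%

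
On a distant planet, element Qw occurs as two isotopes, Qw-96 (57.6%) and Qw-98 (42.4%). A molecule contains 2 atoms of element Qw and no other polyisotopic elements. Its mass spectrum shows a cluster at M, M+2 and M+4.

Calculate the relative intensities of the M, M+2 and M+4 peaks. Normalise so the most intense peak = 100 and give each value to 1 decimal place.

67.9 : 100.0 : 36.8

The 2 Qw atoms are independent, so intensities follow the terms of (0.576 + 0.424)^2.
P(M) = 0.576^2 = 0.331776
P(M+2) = 2 × 0.576^1 × 0.424^1 = 0.488448
P(M+4) = 0.424^2 = 0.179776
The M+2 peak is largest (0.488448); scaling to 100 gives 67.9 : 100.0 : 36.8.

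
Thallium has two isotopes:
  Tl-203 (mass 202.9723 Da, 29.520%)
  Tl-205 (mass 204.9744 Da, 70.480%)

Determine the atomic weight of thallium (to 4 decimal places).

Weight each isotope mass by its fractional abundance: 0.29520 × 202.9723 + 0.70480 × 204.9744
= 59.91742 + 144.46596 = 204.38338 Da

204.3834 Da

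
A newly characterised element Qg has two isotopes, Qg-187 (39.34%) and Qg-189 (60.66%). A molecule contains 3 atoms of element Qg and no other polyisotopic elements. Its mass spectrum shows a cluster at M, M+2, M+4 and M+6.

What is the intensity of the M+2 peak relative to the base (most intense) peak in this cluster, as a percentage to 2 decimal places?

Term probabilities: M 0.0609, M+2 0.2816, M+4 0.4343, M+6 0.2232. Base peak = M+4.
P(M+4) = C(3,2) × 0.3934^1 × 0.6066^2 = 3 × 0.3934 × 0.36796356 = 0.434271 (base)
P(M+2) = C(3,1) × 0.3934^2 × 0.6066^1 = 3 × 0.15476356 × 0.6066 = 0.281639
Relative intensity = 0.281639 / 0.434271 × 100 = 64.85

64.85%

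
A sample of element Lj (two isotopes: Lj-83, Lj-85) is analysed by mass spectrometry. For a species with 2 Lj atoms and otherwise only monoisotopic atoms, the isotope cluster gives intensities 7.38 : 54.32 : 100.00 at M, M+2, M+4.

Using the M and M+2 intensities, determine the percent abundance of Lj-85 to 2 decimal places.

If p is the fraction of Lj that is Lj-83, then I(M+2)/I(M) = [C(2,1)·p^1·(1−p)] / p^2 = 2·(1−p)/p = 54.32/7.38 = 7.3604
(1−p)/p = 7.3604/2 = 3.6802  ⇒  p = 1/(1 + 3.6802) = 0.2137
Lj-83: 21.37%, Lj-85: 78.63%.

78.63%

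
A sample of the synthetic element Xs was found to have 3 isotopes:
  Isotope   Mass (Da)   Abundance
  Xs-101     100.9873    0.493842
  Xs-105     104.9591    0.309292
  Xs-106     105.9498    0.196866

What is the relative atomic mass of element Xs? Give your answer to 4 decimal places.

Weight each isotope mass by its fractional abundance: 0.493842 × 100.9873 + 0.309292 × 104.9591 + 0.196866 × 105.9498
= 49.87177 + 32.46301 + 20.85791 = 103.19269 Da

103.1927 Da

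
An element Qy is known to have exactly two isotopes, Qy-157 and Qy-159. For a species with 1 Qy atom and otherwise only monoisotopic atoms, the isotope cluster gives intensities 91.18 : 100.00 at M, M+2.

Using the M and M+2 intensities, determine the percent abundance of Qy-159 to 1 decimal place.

52.3%

Let p = fractional abundance of Qy-157. I(M+2)/I(M) = [C(1,1)·p^0·(1−p)] / p^1 = 1·(1−p)/p = 100.00/91.18 = 1.0967
(1−p)/p = 1.0967/1 = 1.0967  ⇒  p = 1/(1 + 1.0967) = 0.4769
Qy-157: 47.7%, Qy-159: 52.3%.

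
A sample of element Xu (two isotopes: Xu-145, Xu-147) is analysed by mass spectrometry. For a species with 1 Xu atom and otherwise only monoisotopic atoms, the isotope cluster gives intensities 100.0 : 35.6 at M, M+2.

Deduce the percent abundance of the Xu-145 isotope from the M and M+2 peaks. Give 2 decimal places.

73.75%

Write p for the Xu-145 fraction. I(M+2)/I(M) = [C(1,1)·p^0·(1−p)] / p^1 = 1·(1−p)/p = 35.6/100.0 = 0.3560
(1−p)/p = 0.3560/1 = 0.3560  ⇒  p = 1/(1 + 0.3560) = 0.7375
Xu-145: 73.75%, Xu-147: 26.25%.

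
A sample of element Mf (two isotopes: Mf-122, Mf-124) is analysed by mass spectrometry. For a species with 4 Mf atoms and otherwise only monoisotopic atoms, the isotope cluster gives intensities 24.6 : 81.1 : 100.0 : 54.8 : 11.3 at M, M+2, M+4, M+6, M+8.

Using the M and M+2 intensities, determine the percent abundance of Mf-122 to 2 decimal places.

Let p = fractional abundance of Mf-122. I(M+2)/I(M) = [C(4,1)·p^3·(1−p)] / p^4 = 4·(1−p)/p = 81.1/24.6 = 3.2967
(1−p)/p = 3.2967/4 = 0.8242  ⇒  p = 1/(1 + 0.8242) = 0.5482
Mf-122: 54.82%, Mf-124: 45.18%.

54.82%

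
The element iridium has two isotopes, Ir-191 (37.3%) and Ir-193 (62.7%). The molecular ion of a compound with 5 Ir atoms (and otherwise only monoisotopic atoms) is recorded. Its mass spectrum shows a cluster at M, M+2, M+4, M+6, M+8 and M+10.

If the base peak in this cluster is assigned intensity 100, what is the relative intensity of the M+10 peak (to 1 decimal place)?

28.3

Term probabilities: M 0.0072, M+2 0.0607, M+4 0.2040, M+6 0.3429, M+8 0.2882, M+10 0.0969. Base peak = M+6.
P(M+6) = C(5,3) × 0.373^2 × 0.627^3 = 10 × 0.139129 × 0.24649188 = 0.342942 (base)
P(M+10) = C(5,5) × 0.373^0 × 0.627^5 = 1 × 1.0000 × 0.09690311 = 0.096903
Relative intensity = 0.096903 / 0.342942 × 100 = 28.3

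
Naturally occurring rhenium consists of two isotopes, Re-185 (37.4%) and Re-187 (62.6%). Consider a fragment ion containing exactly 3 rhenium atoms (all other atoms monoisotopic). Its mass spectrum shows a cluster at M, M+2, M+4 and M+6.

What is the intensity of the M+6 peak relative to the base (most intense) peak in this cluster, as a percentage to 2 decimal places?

(0.374 + 0.626)^3 gives M 0.0523, M+2 0.2627, M+4 0.4397, M+6 0.2453; the largest is M+4.
P(M+4) = C(3,2) × 0.374^1 × 0.626^2 = 3 × 0.3740 × 0.391876 = 0.439685 (base)
P(M+6) = C(3,3) × 0.374^0 × 0.626^3 = 1 × 1.0000 × 0.24531438 = 0.245314
Relative intensity = 0.245314 / 0.439685 × 100 = 55.79

55.79%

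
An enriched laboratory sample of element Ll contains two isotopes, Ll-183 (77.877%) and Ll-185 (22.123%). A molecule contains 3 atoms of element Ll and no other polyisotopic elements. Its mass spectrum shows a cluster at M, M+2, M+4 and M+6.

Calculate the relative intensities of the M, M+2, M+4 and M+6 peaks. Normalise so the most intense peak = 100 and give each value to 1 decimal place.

100.0 : 85.2 : 24.2 : 2.3

Expanding (0.77877 + 0.22123)^3:
P(M) = 0.77877^3 = 0.472311
P(M+2) = 3 × 0.77877^2 × 0.22123^1 = 0.402517
P(M+4) = 3 × 0.77877^1 × 0.22123^2 = 0.114345
P(M+6) = 0.22123^3 = 0.010828
The M peak is largest (0.472311); scaling to 100 gives 100.0 : 85.2 : 24.2 : 2.3.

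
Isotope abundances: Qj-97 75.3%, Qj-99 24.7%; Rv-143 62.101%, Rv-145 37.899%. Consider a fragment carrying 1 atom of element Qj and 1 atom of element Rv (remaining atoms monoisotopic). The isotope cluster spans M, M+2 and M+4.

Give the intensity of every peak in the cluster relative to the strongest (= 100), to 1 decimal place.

Element Qj pattern (n=1): 0.7530 : 0.2470
Element Rv pattern (n=1): 0.62101 : 0.37899
Convolve the two distributions (both contribute in 2-u steps):
  M: 0.7530×0.62101 = 0.467621
  M+2: 0.7530×0.37899 + 0.2470×0.62101 = 0.438769
  M+4: 0.2470×0.37899 = 0.093611
Scale to base peak (0.467621) = 100: 100.0 : 93.8 : 20.0

100.0 : 93.8 : 20.0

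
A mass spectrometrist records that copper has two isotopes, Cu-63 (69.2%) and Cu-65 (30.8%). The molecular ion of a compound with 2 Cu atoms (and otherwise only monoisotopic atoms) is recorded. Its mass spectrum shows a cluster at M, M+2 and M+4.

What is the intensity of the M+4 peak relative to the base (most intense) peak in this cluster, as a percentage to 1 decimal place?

19.8%

Term probabilities: M 0.4789, M+2 0.4263, M+4 0.0949. Base peak = M.
P(M) = C(2,0) × 0.692^2 × 0.308^0 = 1 × 0.478864 × 1.0000 = 0.478864 (base)
P(M+4) = C(2,2) × 0.692^0 × 0.308^2 = 1 × 1.0000 × 0.094864 = 0.094864
Relative intensity = 0.094864 / 0.478864 × 100 = 19.8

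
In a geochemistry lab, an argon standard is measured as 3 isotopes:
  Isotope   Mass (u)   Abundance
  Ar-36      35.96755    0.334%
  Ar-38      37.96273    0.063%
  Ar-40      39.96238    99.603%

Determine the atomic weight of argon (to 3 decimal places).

The abundance-weighted mean is 0.00334 × 35.96755 + 0.00063 × 37.96273 + 0.99603 × 39.96238
= 0.120132 + 0.023917 + 39.803729 = 39.947778 u

39.948 u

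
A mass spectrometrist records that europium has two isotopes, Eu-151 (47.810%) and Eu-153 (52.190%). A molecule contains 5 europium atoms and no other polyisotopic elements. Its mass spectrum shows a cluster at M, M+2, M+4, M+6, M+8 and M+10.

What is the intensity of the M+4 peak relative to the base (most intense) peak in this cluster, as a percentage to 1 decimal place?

(0.47810 + 0.52190)^5 gives M 0.0250, M+2 0.1363, M+4 0.2977, M+6 0.3249, M+8 0.1774, M+10 0.0387; the largest is M+6.
P(M+6) = C(5,3) × 0.47810^2 × 0.52190^3 = 10 × 0.22857961 × 0.14215492 = 0.324937 (base)
P(M+4) = C(5,2) × 0.47810^3 × 0.52190^2 = 10 × 0.10928391 × 0.27237961 = 0.297667
Relative intensity = 0.297667 / 0.324937 × 100 = 91.6

91.6%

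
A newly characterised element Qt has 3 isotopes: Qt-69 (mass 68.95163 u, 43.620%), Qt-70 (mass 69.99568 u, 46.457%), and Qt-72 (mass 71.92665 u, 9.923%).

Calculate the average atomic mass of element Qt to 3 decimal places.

69.732 u

The abundance-weighted mean is 0.43620 × 68.95163 + 0.46457 × 69.99568 + 0.09923 × 71.92665
= 30.076701 + 32.517893 + 7.137281 = 69.731875 u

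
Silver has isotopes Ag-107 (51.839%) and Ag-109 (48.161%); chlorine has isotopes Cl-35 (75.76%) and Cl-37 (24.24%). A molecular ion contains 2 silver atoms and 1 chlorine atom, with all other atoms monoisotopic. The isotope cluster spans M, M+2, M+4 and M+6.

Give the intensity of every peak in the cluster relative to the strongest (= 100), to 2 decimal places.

45.91 : 100.00 : 66.92 : 12.68

Silver pattern (n=2): 0.26872819 : 0.49932362 : 0.23194819
Chlorine pattern (n=1): 0.7576 : 0.2424
Convolve the two distributions (both contribute in 2-u steps):
  M: 0.26872819×0.7576 = 0.203588
  M+2: 0.26872819×0.2424 + 0.49932362×0.7576 = 0.443427
  M+4: 0.49932362×0.2424 + 0.23194819×0.7576 = 0.296760
  M+6: 0.23194819×0.2424 = 0.056224
Scale to base peak (0.443427) = 100: 45.91 : 100.00 : 66.92 : 12.68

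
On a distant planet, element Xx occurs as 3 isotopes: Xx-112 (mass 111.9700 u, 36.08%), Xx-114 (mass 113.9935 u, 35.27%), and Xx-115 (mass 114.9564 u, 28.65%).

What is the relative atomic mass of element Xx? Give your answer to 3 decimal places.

Ar = Σ fᵢ·mᵢ = 0.3608 × 111.9700 + 0.3527 × 113.9935 + 0.2865 × 114.9564
= 40.39878 + 40.20551 + 32.93501 = 113.53930 u

113.539 u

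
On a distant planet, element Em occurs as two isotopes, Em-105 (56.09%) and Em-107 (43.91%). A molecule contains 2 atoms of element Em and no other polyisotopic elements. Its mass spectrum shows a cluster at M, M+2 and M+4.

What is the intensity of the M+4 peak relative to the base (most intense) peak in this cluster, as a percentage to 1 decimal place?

39.1%

Binomial terms of (0.5609 + 0.4391)^2: M 0.3146, M+2 0.4926, M+4 0.1928 → M+2 is the base peak.
P(M+2) = C(2,1) × 0.5609^1 × 0.4391^1 = 2 × 0.5609 × 0.4391 = 0.492582 (base)
P(M+4) = C(2,2) × 0.5609^0 × 0.4391^2 = 1 × 1.0000 × 0.19280881 = 0.192809
Relative intensity = 0.192809 / 0.492582 × 100 = 39.1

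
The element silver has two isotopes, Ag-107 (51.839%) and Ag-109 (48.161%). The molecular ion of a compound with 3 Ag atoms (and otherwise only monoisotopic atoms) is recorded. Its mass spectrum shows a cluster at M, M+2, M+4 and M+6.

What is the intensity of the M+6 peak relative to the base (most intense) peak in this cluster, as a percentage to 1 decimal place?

Binomial terms of (0.51839 + 0.48161)^3: M 0.1393, M+2 0.3883, M+4 0.3607, M+6 0.1117 → M+2 is the base peak.
P(M+2) = C(3,1) × 0.51839^2 × 0.48161^1 = 3 × 0.26872819 × 0.48161 = 0.388267 (base)
P(M+6) = C(3,3) × 0.51839^0 × 0.48161^3 = 1 × 1.0000 × 0.11170857 = 0.111709
Relative intensity = 0.111709 / 0.388267 × 100 = 28.8

28.8%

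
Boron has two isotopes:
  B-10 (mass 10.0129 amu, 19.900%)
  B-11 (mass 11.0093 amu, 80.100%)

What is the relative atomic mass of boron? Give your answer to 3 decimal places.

Ar = Σ fᵢ·mᵢ = 0.19900 × 10.0129 + 0.80100 × 11.0093
= 1.99257 + 8.81845 = 10.81102 amu

10.811 amu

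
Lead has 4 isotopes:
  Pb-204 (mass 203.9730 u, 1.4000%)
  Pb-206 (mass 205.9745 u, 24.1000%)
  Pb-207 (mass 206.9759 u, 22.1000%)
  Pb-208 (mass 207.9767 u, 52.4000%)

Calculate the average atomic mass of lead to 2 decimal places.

Weight each isotope mass by its fractional abundance: 0.014000 × 203.9730 + 0.241000 × 205.9745 + 0.221000 × 206.9759 + 0.524000 × 207.9767
= 2.85562 + 49.63985 + 45.74167 + 108.97979 = 207.21693 u

207.22 u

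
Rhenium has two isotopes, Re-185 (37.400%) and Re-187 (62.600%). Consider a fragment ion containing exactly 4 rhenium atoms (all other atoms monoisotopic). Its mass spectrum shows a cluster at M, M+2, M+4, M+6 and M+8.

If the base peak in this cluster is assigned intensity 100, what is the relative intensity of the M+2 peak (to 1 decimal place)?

35.7

(0.37400 + 0.62600)^4 gives M 0.0196, M+2 0.1310, M+4 0.3289, M+6 0.3670, M+8 0.1536; the largest is M+6.
P(M+6) = C(4,3) × 0.37400^1 × 0.62600^3 = 4 × 0.3740 × 0.24531438 = 0.366990 (base)
P(M+2) = C(4,1) × 0.37400^3 × 0.62600^1 = 4 × 0.05231362 × 0.6260 = 0.130993
Relative intensity = 0.130993 / 0.366990 × 100 = 35.7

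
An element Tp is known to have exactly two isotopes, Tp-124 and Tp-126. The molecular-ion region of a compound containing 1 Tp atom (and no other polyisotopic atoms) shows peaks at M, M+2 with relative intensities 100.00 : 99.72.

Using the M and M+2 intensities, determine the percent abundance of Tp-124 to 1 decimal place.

50.1%

Let p = fractional abundance of Tp-124. I(M+2)/I(M) = [C(1,1)·p^0·(1−p)] / p^1 = 1·(1−p)/p = 99.72/100.00 = 0.9972
(1−p)/p = 0.9972/1 = 0.9972  ⇒  p = 1/(1 + 0.9972) = 0.5007
Tp-124: 50.1%, Tp-126: 49.9%.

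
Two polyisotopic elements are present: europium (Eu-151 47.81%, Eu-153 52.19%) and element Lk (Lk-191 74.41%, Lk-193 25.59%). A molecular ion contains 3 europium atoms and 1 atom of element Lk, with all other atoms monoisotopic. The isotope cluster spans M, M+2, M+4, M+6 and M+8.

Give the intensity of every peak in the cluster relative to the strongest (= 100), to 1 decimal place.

Europium pattern (n=3): 0.10928391 : 0.3578871 : 0.39067407 : 0.14215492
Element Lk pattern (n=1): 0.7441 : 0.2559
Convolve the two distributions (both contribute in 2-u steps):
  M: 0.10928391×0.7441 = 0.081318
  M+2: 0.10928391×0.2559 + 0.3578871×0.7441 = 0.294270
  M+4: 0.3578871×0.2559 + 0.39067407×0.7441 = 0.382284
  M+6: 0.39067407×0.2559 + 0.14215492×0.7441 = 0.205751
  M+8: 0.14215492×0.2559 = 0.036377
Scale to base peak (0.382284) = 100: 21.3 : 77.0 : 100.0 : 53.8 : 9.5

21.3 : 77.0 : 100.0 : 53.8 : 9.5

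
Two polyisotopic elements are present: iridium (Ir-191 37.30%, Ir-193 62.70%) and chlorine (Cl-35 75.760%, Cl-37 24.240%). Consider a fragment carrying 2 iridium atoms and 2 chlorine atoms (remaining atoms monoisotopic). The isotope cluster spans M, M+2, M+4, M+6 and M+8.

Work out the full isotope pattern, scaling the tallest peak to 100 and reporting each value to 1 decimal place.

19.7 : 78.8 : 100.0 : 42.4 : 5.7

Iridium pattern (n=2): 0.139129 : 0.467742 : 0.393129
Chlorine pattern (n=2): 0.57395776 : 0.36728448 : 0.05875776
Convolve the two distributions (both contribute in 2-u steps):
  M: 0.139129×0.57395776 = 0.079854
  M+2: 0.139129×0.36728448 + 0.467742×0.57395776 = 0.319564
  M+4: 0.139129×0.05875776 + 0.467742×0.36728448 + 0.393129×0.57395776 = 0.405609
  M+6: 0.467742×0.05875776 + 0.393129×0.36728448 = 0.171874
  M+8: 0.393129×0.05875776 = 0.023099
Scale to base peak (0.405609) = 100: 19.7 : 78.8 : 100.0 : 42.4 : 5.7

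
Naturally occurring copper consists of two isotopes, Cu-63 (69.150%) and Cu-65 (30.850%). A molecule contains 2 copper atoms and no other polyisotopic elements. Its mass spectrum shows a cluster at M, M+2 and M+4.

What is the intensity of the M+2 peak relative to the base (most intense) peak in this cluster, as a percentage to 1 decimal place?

89.2%

(0.69150 + 0.30850)^2 gives M 0.4782, M+2 0.4267, M+4 0.0952; the largest is M.
P(M) = C(2,0) × 0.69150^2 × 0.30850^0 = 1 × 0.47817225 × 1.0000 = 0.478172 (base)
P(M+2) = C(2,1) × 0.69150^1 × 0.30850^1 = 2 × 0.6915 × 0.3085 = 0.426656
Relative intensity = 0.426656 / 0.478172 × 100 = 89.2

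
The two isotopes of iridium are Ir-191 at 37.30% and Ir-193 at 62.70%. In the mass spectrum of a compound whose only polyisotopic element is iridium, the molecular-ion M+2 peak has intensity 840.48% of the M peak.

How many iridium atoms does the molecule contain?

The M+2/M ratio from n Ir atoms is n · q/p = n · 0.6270/0.3730.
n = 8.4048 × 0.3730/0.6270 = 5.00 ≈ 5

5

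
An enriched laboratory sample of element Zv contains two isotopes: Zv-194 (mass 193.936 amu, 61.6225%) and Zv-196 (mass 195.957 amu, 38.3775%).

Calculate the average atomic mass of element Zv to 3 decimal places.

194.712 amu

Average mass = Σ (abundance × isotope mass) = 0.616225 × 193.936 + 0.383775 × 195.957
= 119.5082 + 75.2034 = 194.7116 amu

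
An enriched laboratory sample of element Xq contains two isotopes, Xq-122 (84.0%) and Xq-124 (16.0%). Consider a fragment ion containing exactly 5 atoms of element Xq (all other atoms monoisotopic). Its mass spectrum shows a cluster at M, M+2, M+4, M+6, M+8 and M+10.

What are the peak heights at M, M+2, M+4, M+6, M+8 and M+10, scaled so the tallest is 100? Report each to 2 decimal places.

Each Xq atom is independently Xq-122 (p = 0.840) or Xq-124 (q = 0.160); the cluster is the binomial expansion (p + q)^5.
P(M) = 0.840^5 = 0.418212
P(M+2) = 5 × 0.840^4 × 0.160^1 = 0.398297
P(M+4) = 10 × 0.840^3 × 0.160^2 = 0.151732
P(M+6) = 10 × 0.840^2 × 0.160^3 = 0.028901
P(M+8) = 5 × 0.840^1 × 0.160^4 = 0.002753
P(M+10) = 0.160^5 = 0.000105
The M peak is largest (0.418212); scaling to 100 gives 100.00 : 95.24 : 36.28 : 6.91 : 0.66 : 0.03.

100.00 : 95.24 : 36.28 : 6.91 : 0.66 : 0.03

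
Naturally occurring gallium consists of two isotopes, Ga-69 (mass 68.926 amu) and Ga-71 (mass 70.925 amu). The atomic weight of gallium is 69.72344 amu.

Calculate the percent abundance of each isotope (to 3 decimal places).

With x = fraction of Ga-69 (so Ga-71 is 1 − x):
68.926·x + 70.925·(1 − x) = 69.72344
(68.926 − 70.925)·x = 69.72344 − 70.925
x = -1.20156 / -1.999 = 0.60108 → 60.108% Ga-69, 39.892% Ga-71.

Ga-69: 60.108%, Ga-71: 39.892%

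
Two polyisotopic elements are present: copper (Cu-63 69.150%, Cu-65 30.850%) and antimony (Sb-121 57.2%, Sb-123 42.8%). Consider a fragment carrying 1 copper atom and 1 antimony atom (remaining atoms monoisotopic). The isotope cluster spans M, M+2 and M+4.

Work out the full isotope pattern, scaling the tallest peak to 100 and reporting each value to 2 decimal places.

83.73 : 100.00 : 27.95

Copper pattern (n=1): 0.6915 : 0.3085
Antimony pattern (n=1): 0.5720 : 0.4280
Convolve the two distributions (both contribute in 2-u steps):
  M: 0.6915×0.5720 = 0.395538
  M+2: 0.6915×0.4280 + 0.3085×0.5720 = 0.472424
  M+4: 0.3085×0.4280 = 0.132038
Scale to base peak (0.472424) = 100: 83.73 : 100.00 : 27.95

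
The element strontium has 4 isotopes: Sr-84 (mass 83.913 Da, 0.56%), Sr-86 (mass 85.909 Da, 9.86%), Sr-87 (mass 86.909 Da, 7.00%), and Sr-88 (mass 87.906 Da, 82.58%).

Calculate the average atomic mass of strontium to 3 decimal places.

Ar = Σ fᵢ·mᵢ = 0.0056 × 83.913 + 0.0986 × 85.909 + 0.0700 × 86.909 + 0.8258 × 87.906
= 0.4699 + 8.4706 + 6.0836 + 72.5928 = 87.6169 Da

87.617 Da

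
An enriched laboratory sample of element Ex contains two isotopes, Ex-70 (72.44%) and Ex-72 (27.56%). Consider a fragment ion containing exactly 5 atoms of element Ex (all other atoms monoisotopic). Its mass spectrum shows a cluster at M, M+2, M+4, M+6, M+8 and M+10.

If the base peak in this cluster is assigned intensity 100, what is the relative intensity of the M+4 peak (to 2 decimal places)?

76.09

Term probabilities: M 0.1995, M+2 0.3795, M+4 0.2887, M+6 0.1098, M+8 0.0209, M+10 0.0016. Base peak = M+2.
P(M+2) = C(5,1) × 0.7244^4 × 0.2756^1 = 5 × 0.27536819 × 0.2756 = 0.379457 (base)
P(M+4) = C(5,2) × 0.7244^3 × 0.2756^2 = 10 × 0.38013278 × 0.07595536 = 0.288731
Relative intensity = 0.288731 / 0.379457 × 100 = 76.09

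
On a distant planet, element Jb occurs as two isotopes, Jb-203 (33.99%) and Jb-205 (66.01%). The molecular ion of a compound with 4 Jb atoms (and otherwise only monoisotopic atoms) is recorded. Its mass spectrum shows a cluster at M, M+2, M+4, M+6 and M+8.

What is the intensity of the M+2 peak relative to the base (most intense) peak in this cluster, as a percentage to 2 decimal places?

Term probabilities: M 0.0133, M+2 0.1037, M+4 0.3020, M+6 0.3911, M+8 0.1899. Base peak = M+6.
P(M+6) = C(4,3) × 0.3399^1 × 0.6601^3 = 4 × 0.3399 × 0.2876267 = 0.391057 (base)
P(M+2) = C(4,1) × 0.3399^3 × 0.6601^1 = 4 × 0.03926933 × 0.6601 = 0.103687
Relative intensity = 0.103687 / 0.391057 × 100 = 26.51

26.51%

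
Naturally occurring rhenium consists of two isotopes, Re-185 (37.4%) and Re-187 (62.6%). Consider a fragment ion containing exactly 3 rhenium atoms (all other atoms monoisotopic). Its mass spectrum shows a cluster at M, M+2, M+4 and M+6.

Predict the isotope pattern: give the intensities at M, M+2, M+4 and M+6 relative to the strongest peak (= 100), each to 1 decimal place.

The 3 Re atoms are independent, so intensities follow the terms of (0.374 + 0.626)^3.
P(M) = 0.374^3 = 0.052314
P(M+2) = 3 × 0.374^2 × 0.626^1 = 0.262687
P(M+4) = 3 × 0.374^1 × 0.626^2 = 0.439685
P(M+6) = 0.626^3 = 0.245314
The M+4 peak is largest (0.439685); scaling to 100 gives 11.9 : 59.7 : 100.0 : 55.8.

11.9 : 59.7 : 100.0 : 55.8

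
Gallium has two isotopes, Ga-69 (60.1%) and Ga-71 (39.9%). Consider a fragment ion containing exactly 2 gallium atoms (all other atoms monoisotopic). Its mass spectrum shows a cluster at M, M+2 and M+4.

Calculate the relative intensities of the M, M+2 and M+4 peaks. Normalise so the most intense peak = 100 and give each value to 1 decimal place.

The 2 Ga atoms are independent, so intensities follow the terms of (0.601 + 0.399)^2.
P(M) = 0.601^2 = 0.361201
P(M+2) = 2 × 0.601^1 × 0.399^1 = 0.479598
P(M+4) = 0.399^2 = 0.159201
The M+2 peak is largest (0.479598); scaling to 100 gives 75.3 : 100.0 : 33.2.

75.3 : 100.0 : 33.2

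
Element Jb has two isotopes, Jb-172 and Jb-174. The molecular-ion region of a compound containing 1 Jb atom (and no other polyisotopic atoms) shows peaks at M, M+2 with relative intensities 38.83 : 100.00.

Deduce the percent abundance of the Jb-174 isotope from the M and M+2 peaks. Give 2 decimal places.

72.03%

Write p for the Jb-172 fraction. I(M+2)/I(M) = [C(1,1)·p^0·(1−p)] / p^1 = 1·(1−p)/p = 100.00/38.83 = 2.5753
(1−p)/p = 2.5753/1 = 2.5753  ⇒  p = 1/(1 + 2.5753) = 0.2797
Jb-172: 27.97%, Jb-174: 72.03%.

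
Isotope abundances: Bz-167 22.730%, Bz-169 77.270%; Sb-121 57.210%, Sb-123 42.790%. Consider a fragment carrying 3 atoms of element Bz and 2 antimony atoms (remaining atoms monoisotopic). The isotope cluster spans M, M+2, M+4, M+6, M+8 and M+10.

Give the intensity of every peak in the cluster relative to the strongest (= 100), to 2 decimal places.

1.03 : 12.07 : 52.13 : 100.00 : 80.70 : 22.69

Element Bz pattern (n=3): 0.01174352 : 0.11976531 : 0.40713882 : 0.46135235
Antimony pattern (n=2): 0.32729841 : 0.48960318 : 0.18309841
Convolve the two distributions (both contribute in 2-u steps):
  M: 0.01174352×0.32729841 = 0.003844
  M+2: 0.01174352×0.48960318 + 0.11976531×0.32729841 = 0.044949
  M+4: 0.01174352×0.18309841 + 0.11976531×0.48960318 + 0.40713882×0.32729841 = 0.194044
  M+6: 0.11976531×0.18309841 + 0.40713882×0.48960318 + 0.46135235×0.32729841 = 0.372265
  M+8: 0.40713882×0.18309841 + 0.46135235×0.48960318 = 0.300426
  M+10: 0.46135235×0.18309841 = 0.084473
Scale to base peak (0.372265) = 100: 1.03 : 12.07 : 52.13 : 100.00 : 80.70 : 22.69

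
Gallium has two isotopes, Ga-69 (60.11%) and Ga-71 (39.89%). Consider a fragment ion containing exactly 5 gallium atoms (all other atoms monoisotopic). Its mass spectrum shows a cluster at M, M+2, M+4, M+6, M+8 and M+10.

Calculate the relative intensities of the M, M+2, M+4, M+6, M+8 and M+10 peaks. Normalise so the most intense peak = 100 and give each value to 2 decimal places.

22.71 : 75.34 : 100.00 : 66.36 : 22.02 : 2.92

Each Ga atom is independently Ga-69 (p = 0.6011) or Ga-71 (q = 0.3989); the cluster is the binomial expansion (p + q)^5.
P(M) = 0.6011^5 = 0.078475
P(M+2) = 5 × 0.6011^4 × 0.3989^1 = 0.260388
P(M+4) = 10 × 0.6011^3 × 0.3989^2 = 0.345596
P(M+6) = 10 × 0.6011^2 × 0.3989^3 = 0.229343
P(M+8) = 5 × 0.6011^1 × 0.3989^4 = 0.076098
P(M+10) = 0.3989^5 = 0.010100
The M+4 peak is largest (0.345596); scaling to 100 gives 22.71 : 75.34 : 100.00 : 66.36 : 22.02 : 2.92.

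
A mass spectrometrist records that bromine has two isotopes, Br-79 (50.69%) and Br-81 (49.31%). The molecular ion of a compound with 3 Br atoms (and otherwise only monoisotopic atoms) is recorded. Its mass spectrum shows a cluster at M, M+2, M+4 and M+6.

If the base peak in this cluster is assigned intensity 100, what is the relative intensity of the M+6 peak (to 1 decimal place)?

31.5

Binomial terms of (0.5069 + 0.4931)^3: M 0.1302, M+2 0.3801, M+4 0.3698, M+6 0.1199 → M+2 is the base peak.
P(M+2) = C(3,1) × 0.5069^2 × 0.4931^1 = 3 × 0.25694761 × 0.4931 = 0.380103 (base)
P(M+6) = C(3,3) × 0.5069^0 × 0.4931^3 = 1 × 1.0000 × 0.11989609 = 0.119896
Relative intensity = 0.119896 / 0.380103 × 100 = 31.5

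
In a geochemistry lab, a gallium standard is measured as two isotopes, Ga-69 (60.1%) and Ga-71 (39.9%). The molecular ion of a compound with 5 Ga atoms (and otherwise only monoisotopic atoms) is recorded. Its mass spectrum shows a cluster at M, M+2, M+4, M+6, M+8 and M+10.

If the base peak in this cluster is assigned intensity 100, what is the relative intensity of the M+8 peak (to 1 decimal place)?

Term probabilities: M 0.0784, M+2 0.2603, M+4 0.3456, M+6 0.2294, M+8 0.0762, M+10 0.0101. Base peak = M+4.
P(M+4) = C(5,2) × 0.601^3 × 0.399^2 = 10 × 0.2170818 × 0.159201 = 0.345596 (base)
P(M+8) = C(5,4) × 0.601^1 × 0.399^4 = 5 × 0.6010 × 0.02534496 = 0.076162
Relative intensity = 0.076162 / 0.345596 × 100 = 22.0

22.0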